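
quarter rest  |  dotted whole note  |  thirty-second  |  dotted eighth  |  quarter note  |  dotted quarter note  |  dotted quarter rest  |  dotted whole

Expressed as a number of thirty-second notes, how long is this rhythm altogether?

Convert each value to thirty-second notes: quarter rest = 8; dotted whole note = 48; thirty-second = 1; dotted eighth = 6; quarter note = 8; dotted quarter note = 12; dotted quarter rest = 12; dotted whole = 48.
Sum: 8 + 48 + 1 + 6 + 8 + 12 + 12 + 48 = 143 thirty-second notes.

143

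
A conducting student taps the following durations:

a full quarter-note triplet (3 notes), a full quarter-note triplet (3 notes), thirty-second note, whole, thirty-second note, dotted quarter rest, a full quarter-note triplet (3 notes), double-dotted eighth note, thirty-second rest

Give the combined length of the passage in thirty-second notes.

102

Each duration in thirty-second notes: a full quarter-note triplet (3 notes) (three triplet quarters span one half) = 16; a full quarter-note triplet (3 notes) (three triplet quarters span one half) = 16; thirty-second note = 1; whole = 32; thirty-second note = 1; dotted quarter rest = 12; a full quarter-note triplet (3 notes) (three triplet quarters span one half) = 16; double-dotted eighth note = 7; thirty-second rest = 1.
Sum: 16 + 16 + 1 + 32 + 1 + 12 + 16 + 7 + 1 = 102 thirty-second notes.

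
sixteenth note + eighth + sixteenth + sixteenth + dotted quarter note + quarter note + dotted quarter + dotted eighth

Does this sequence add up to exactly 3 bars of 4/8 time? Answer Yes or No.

One bar of 4/8 = 8 sixteenth notes, so 3 bars = 24.
Each duration in sixteenth notes: sixteenth note = 1; eighth = 2; sixteenth = 1; sixteenth = 1; dotted quarter note = 6; quarter note = 4; dotted quarter = 6; dotted eighth = 3.
Altogether 1 + 2 + 1 + 1 + 6 + 4 + 6 + 3 = 24.
24 equals 24, so the answer is Yes.

Yes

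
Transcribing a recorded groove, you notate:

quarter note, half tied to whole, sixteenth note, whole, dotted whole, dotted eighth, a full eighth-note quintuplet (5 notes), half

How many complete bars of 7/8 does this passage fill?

One bar of 7/8 = 14 sixteenth notes.
Working in sixteenth notes: quarter note = 4; half tied to whole (half + whole) = 24; sixteenth note = 1; whole = 16; dotted whole = 24; dotted eighth = 3; a full eighth-note quintuplet (5 notes) (five quintuplet eighths span one half) = 8; half = 8.
Total: 4 + 24 + 1 + 16 + 24 + 3 + 8 + 8 = 88.
88 ÷ 14 = 6 complete bars with 4 left over.

6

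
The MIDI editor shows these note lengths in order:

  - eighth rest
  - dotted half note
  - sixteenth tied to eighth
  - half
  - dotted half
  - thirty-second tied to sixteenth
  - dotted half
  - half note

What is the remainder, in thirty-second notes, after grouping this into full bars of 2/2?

21

One bar of 2/2 = 32 thirty-second notes.
Express everything in thirty-second notes: eighth rest = 4; dotted half note = 24; sixteenth tied to eighth (sixteenth + eighth) = 6; half = 16; dotted half = 24; thirty-second tied to sixteenth (thirty-second + sixteenth) = 3; dotted half = 24; half note = 16.
Sum: 4 + 24 + 6 + 16 + 24 + 3 + 24 + 16 = 117.
117 ÷ 32 = 3 complete bars with 21 thirty-second notes remaining.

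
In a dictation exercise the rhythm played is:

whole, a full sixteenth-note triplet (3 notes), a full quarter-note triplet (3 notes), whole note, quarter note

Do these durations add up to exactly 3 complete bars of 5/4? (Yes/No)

One bar of 5/4 = 10 eighth notes, so 3 bars = 30.
Express everything in eighth notes: whole = 8; a full sixteenth-note triplet (3 notes) (three triplet sixteenths span one eighth) = 1; a full quarter-note triplet (3 notes) (three triplet quarters span one half) = 4; whole note = 8; quarter note = 2.
Sum: 8 + 1 + 4 + 8 + 2 = 23.
23 falls short of 30, so the answer is No.

No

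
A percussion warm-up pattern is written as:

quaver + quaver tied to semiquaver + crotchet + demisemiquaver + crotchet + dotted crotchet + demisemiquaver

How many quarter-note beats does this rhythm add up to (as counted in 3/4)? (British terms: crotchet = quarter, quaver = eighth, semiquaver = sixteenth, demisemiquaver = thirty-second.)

One quarter-note beat = 8 thirty-second notes.
Working in thirty-second notes: quaver = 4; quaver tied to semiquaver (quaver + semiquaver) = 6; crotchet = 8; demisemiquaver = 1; crotchet = 8; dotted crotchet = 12; demisemiquaver = 1.
Adding: 4 + 6 + 8 + 1 + 8 + 12 + 1 = 40.
40 ÷ 8 = 5 beats.

5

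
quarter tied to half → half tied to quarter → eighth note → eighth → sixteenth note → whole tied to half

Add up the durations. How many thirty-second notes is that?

106

In thirty-second notes: quarter tied to half (quarter + half) = 24; half tied to quarter (half + quarter) = 24; eighth note = 4; eighth = 4; sixteenth note = 2; whole tied to half (whole + half) = 48.
Sum: 24 + 24 + 4 + 4 + 2 + 48 = 106 thirty-second notes.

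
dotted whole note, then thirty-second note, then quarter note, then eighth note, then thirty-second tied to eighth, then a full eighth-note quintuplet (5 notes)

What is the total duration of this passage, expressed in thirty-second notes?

Convert each value to thirty-second notes: dotted whole note = 48; thirty-second note = 1; quarter note = 8; eighth note = 4; thirty-second tied to eighth (thirty-second + eighth) = 5; a full eighth-note quintuplet (5 notes) (five quintuplet eighths span one half) = 16.
Total: 48 + 1 + 8 + 4 + 5 + 16 = 82 thirty-second notes.

82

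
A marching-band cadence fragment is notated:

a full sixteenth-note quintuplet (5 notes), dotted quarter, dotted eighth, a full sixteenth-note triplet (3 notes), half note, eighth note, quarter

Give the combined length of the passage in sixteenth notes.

Each duration in sixteenth notes: a full sixteenth-note quintuplet (5 notes) (five quintuplet sixteenths span one quarter) = 4; dotted quarter = 6; dotted eighth = 3; a full sixteenth-note triplet (3 notes) (three triplet sixteenths span one eighth) = 2; half note = 8; eighth note = 2; quarter = 4.
Sum: 4 + 6 + 3 + 2 + 8 + 2 + 4 = 29 sixteenth notes.

29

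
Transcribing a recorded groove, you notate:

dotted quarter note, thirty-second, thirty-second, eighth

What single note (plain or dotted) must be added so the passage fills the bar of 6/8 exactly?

dotted eighth note

The bar of 6/8 = 24 thirty-second notes.
Express everything in thirty-second notes: dotted quarter note = 12; thirty-second = 1; thirty-second = 1; eighth = 4.
Sum: 12 + 1 + 1 + 4 = 18.
Remaining: 24 − 18 = 6 thirty-second notes, which is a dotted eighth note.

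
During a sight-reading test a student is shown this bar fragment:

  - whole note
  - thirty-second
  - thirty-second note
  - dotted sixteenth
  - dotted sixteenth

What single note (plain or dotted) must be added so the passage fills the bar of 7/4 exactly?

The bar of 7/4 = 56 thirty-second notes.
Each duration in thirty-second notes: whole note = 32; thirty-second = 1; thirty-second note = 1; dotted sixteenth = 3; dotted sixteenth = 3.
Sum: 32 + 1 + 1 + 3 + 3 = 40.
Remaining: 56 − 40 = 16 thirty-second notes, which is a half note.

half note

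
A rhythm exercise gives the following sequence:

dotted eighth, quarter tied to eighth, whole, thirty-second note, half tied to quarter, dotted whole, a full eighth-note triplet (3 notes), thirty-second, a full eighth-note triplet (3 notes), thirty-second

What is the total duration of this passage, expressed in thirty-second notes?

141

Working in thirty-second notes: dotted eighth = 6; quarter tied to eighth (quarter + eighth) = 12; whole = 32; thirty-second note = 1; half tied to quarter (half + quarter) = 24; dotted whole = 48; a full eighth-note triplet (3 notes) (three triplet eighths span one quarter) = 8; thirty-second = 1; a full eighth-note triplet (3 notes) (three triplet eighths span one quarter) = 8; thirty-second = 1.
Adding: 6 + 12 + 32 + 1 + 24 + 48 + 8 + 1 + 8 + 1 = 141 thirty-second notes.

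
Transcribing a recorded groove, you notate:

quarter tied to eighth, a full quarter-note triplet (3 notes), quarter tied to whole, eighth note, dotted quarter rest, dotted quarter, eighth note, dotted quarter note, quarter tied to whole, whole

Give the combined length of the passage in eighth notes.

Express everything in eighth notes: quarter tied to eighth (quarter + eighth) = 3; a full quarter-note triplet (3 notes) (three triplet quarters span one half) = 4; quarter tied to whole (quarter + whole) = 10; eighth note = 1; dotted quarter rest = 3; dotted quarter = 3; eighth note = 1; dotted quarter note = 3; quarter tied to whole (quarter + whole) = 10; whole = 8.
Adding: 3 + 4 + 10 + 1 + 3 + 3 + 1 + 3 + 10 + 8 = 46 eighth notes.

46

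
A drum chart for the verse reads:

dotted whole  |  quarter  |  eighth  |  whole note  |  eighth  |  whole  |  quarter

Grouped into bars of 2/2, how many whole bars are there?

4

One bar of 2/2 = 8 eighth notes.
Each duration in eighth notes: dotted whole = 12; quarter = 2; eighth = 1; whole note = 8; eighth = 1; whole = 8; quarter = 2.
Total: 12 + 2 + 1 + 8 + 1 + 8 + 2 = 34.
34 ÷ 8 = 4 complete bars with 2 left over.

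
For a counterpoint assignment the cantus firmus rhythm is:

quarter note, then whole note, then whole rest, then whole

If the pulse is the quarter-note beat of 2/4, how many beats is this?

One quarter-note beat = 2 eighth notes.
Each duration in eighth notes: quarter note = 2; whole note = 8; whole rest = 8; whole = 8.
Adding: 2 + 8 + 8 + 8 = 26.
26 ÷ 2 = 13 beats.

13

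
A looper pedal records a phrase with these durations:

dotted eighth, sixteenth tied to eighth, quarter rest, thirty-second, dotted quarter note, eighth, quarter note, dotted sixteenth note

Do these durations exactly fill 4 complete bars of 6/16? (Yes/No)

One bar of 6/16 = 12 thirty-second notes, so 4 bars = 48.
Express everything in thirty-second notes: dotted eighth = 6; sixteenth tied to eighth (sixteenth + eighth) = 6; quarter rest = 8; thirty-second = 1; dotted quarter note = 12; eighth = 4; quarter note = 8; dotted sixteenth note = 3.
Adding: 6 + 6 + 8 + 1 + 12 + 4 + 8 + 3 = 48.
48 equals 48, so the answer is Yes.

Yes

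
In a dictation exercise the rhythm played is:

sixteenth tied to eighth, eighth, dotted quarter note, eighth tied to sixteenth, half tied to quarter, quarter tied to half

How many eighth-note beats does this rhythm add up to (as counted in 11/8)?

19

One eighth-note beat = 2 sixteenth notes.
Working in sixteenth notes: sixteenth tied to eighth (sixteenth + eighth) = 3; eighth = 2; dotted quarter note = 6; eighth tied to sixteenth (eighth + sixteenth) = 3; half tied to quarter (half + quarter) = 12; quarter tied to half (quarter + half) = 12.
Sum: 3 + 2 + 6 + 3 + 12 + 12 = 38.
38 ÷ 2 = 19 beats.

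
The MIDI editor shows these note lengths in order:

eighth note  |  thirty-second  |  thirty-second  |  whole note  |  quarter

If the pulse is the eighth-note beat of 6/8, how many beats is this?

One eighth-note beat = 4 thirty-second notes.
Each duration in thirty-second notes: eighth note = 4; thirty-second = 1; thirty-second = 1; whole note = 32; quarter = 8.
Altogether 4 + 1 + 1 + 32 + 8 = 46.
46 ÷ 4 = 11.5 beats.

11.5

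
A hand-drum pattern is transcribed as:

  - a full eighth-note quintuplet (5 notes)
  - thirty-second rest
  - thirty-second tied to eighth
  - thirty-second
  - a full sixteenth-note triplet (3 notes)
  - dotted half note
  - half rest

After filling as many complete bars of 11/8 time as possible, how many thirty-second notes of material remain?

One bar of 11/8 = 44 thirty-second notes.
Convert each value to thirty-second notes: a full eighth-note quintuplet (5 notes) (five quintuplet eighths span one half) = 16; thirty-second rest = 1; thirty-second tied to eighth (thirty-second + eighth) = 5; thirty-second = 1; a full sixteenth-note triplet (3 notes) (three triplet sixteenths span one eighth) = 4; dotted half note = 24; half rest = 16.
Total: 16 + 1 + 5 + 1 + 4 + 24 + 16 = 67.
67 ÷ 44 = 1 complete bar with 23 thirty-second notes remaining.

23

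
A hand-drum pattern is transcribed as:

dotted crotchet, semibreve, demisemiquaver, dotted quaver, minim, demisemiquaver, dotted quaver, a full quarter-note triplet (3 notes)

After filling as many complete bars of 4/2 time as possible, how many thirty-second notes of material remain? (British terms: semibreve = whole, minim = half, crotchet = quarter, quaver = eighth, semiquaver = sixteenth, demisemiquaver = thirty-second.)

26

One bar of 4/2 = 64 thirty-second notes.
Express everything in thirty-second notes: dotted crotchet = 12; semibreve = 32; demisemiquaver = 1; dotted quaver = 6; minim = 16; demisemiquaver = 1; dotted quaver = 6; a full quarter-note triplet (3 notes) (three triplet quarters span one half) = 16.
Altogether 12 + 32 + 1 + 6 + 16 + 1 + 6 + 16 = 90.
90 ÷ 64 = 1 complete bar with 26 thirty-second notes remaining.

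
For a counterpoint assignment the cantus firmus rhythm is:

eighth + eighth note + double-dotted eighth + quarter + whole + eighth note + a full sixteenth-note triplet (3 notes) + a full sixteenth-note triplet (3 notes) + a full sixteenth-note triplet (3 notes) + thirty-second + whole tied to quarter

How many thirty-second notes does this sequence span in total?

112

Each duration in thirty-second notes: eighth = 4; eighth note = 4; double-dotted eighth = 7; quarter = 8; whole = 32; eighth note = 4; a full sixteenth-note triplet (3 notes) (three triplet sixteenths span one eighth) = 4; a full sixteenth-note triplet (3 notes) (three triplet sixteenths span one eighth) = 4; a full sixteenth-note triplet (3 notes) (three triplet sixteenths span one eighth) = 4; thirty-second = 1; whole tied to quarter (whole + quarter) = 40.
Sum: 4 + 4 + 7 + 8 + 32 + 4 + 4 + 4 + 4 + 1 + 40 = 112 thirty-second notes.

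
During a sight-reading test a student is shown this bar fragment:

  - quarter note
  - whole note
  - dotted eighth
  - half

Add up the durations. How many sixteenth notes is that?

31

Express everything in sixteenth notes: quarter note = 4; whole note = 16; dotted eighth = 3; half = 8.
Altogether 4 + 16 + 3 + 8 = 31 sixteenth notes.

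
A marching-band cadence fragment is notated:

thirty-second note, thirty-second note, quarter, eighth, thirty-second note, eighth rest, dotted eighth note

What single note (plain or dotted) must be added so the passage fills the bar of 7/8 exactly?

The bar of 7/8 = 28 thirty-second notes.
In thirty-second notes: thirty-second note = 1; thirty-second note = 1; quarter = 8; eighth = 4; thirty-second note = 1; eighth rest = 4; dotted eighth note = 6.
Adding: 1 + 1 + 8 + 4 + 1 + 4 + 6 = 25.
Remaining: 28 − 25 = 3 thirty-second notes, which is a dotted sixteenth note.

dotted sixteenth note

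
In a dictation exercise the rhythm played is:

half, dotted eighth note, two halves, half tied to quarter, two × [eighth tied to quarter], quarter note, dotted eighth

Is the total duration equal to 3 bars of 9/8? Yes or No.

No

One bar of 9/8 = 18 sixteenth notes, so 3 bars = 54.
Convert each value to sixteenth notes: half = 8; dotted eighth note = 3; half = 8; half = 8; half tied to quarter (half + quarter) = 12; eighth tied to quarter (eighth + quarter) = 6; eighth tied to quarter (eighth + quarter) = 6; quarter note = 4; dotted eighth = 3.
Sum: 8 + 3 + 8 + 8 + 12 + 6 + 6 + 4 + 3 = 58.
58 exceeds 54, so the answer is No.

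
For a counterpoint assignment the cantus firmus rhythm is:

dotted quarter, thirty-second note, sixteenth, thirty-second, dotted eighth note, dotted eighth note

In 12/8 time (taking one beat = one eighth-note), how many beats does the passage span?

One eighth-note beat = 4 thirty-second notes.
In thirty-second notes: dotted quarter = 12; thirty-second note = 1; sixteenth = 2; thirty-second = 1; dotted eighth note = 6; dotted eighth note = 6.
Sum: 12 + 1 + 2 + 1 + 6 + 6 = 28.
28 ÷ 4 = 7 beats.

7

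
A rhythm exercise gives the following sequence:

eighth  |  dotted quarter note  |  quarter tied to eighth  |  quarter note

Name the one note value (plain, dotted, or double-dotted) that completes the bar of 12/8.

dotted quarter note

The bar of 12/8 = 12 eighth notes.
In eighth notes: eighth = 1; dotted quarter note = 3; quarter tied to eighth (quarter + eighth) = 3; quarter note = 2.
Adding: 1 + 3 + 3 + 2 = 9.
Remaining: 12 − 9 = 3 eighth notes, which is a dotted quarter note.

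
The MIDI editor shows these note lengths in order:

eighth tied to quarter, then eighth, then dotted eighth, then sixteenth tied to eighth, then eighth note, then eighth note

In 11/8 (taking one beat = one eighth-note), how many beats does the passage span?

One eighth-note beat = 2 sixteenth notes.
In sixteenth notes: eighth tied to quarter (eighth + quarter) = 6; eighth = 2; dotted eighth = 3; sixteenth tied to eighth (sixteenth + eighth) = 3; eighth note = 2; eighth note = 2.
Sum: 6 + 2 + 3 + 3 + 2 + 2 = 18.
18 ÷ 2 = 9 beats.

9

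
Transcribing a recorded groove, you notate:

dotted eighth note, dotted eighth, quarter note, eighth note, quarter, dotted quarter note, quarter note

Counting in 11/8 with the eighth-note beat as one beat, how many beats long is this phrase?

13

One eighth-note beat = 2 sixteenth notes.
Each duration in sixteenth notes: dotted eighth note = 3; dotted eighth = 3; quarter note = 4; eighth note = 2; quarter = 4; dotted quarter note = 6; quarter note = 4.
Sum: 3 + 3 + 4 + 2 + 4 + 6 + 4 = 26.
26 ÷ 2 = 13 beats.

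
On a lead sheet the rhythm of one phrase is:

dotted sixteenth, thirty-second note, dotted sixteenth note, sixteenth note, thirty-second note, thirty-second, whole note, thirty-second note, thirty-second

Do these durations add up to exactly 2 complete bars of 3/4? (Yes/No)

No

One bar of 3/4 = 24 thirty-second notes, so 2 bars = 48.
Each duration in thirty-second notes: dotted sixteenth = 3; thirty-second note = 1; dotted sixteenth note = 3; sixteenth note = 2; thirty-second note = 1; thirty-second = 1; whole note = 32; thirty-second note = 1; thirty-second = 1.
Adding: 3 + 1 + 3 + 2 + 1 + 1 + 32 + 1 + 1 = 45.
45 falls short of 48, so the answer is No.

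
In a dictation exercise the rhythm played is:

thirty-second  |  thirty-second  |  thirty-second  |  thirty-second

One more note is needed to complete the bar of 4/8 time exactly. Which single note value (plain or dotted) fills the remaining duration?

The bar of 4/8 = 16 thirty-second notes.
In thirty-second notes: thirty-second = 1; thirty-second = 1; thirty-second = 1; thirty-second = 1.
Total: 1 + 1 + 1 + 1 = 4.
Remaining: 16 − 4 = 12 thirty-second notes, which is a dotted quarter note.

dotted quarter note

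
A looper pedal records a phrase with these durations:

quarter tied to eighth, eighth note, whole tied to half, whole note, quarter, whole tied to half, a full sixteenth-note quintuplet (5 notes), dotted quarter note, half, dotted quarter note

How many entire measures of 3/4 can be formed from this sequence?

8

One bar of 3/4 = 6 eighth notes.
Express everything in eighth notes: quarter tied to eighth (quarter + eighth) = 3; eighth note = 1; whole tied to half (whole + half) = 12; whole note = 8; quarter = 2; whole tied to half (whole + half) = 12; a full sixteenth-note quintuplet (5 notes) (five quintuplet sixteenths span one quarter) = 2; dotted quarter note = 3; half = 4; dotted quarter note = 3.
Total: 3 + 1 + 12 + 8 + 2 + 12 + 2 + 3 + 4 + 3 = 50.
50 ÷ 6 = 8 complete bars with 2 left over.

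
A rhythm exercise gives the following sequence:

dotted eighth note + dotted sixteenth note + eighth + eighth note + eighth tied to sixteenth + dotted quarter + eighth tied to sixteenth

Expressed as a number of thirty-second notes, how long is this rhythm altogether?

Express everything in thirty-second notes: dotted eighth note = 6; dotted sixteenth note = 3; eighth = 4; eighth note = 4; eighth tied to sixteenth (eighth + sixteenth) = 6; dotted quarter = 12; eighth tied to sixteenth (eighth + sixteenth) = 6.
Sum: 6 + 3 + 4 + 4 + 6 + 12 + 6 = 41 thirty-second notes.

41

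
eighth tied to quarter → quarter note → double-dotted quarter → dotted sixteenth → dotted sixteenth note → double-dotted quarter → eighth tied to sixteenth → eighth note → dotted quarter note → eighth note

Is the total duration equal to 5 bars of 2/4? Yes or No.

One bar of 2/4 = 16 thirty-second notes, so 5 bars = 80.
Convert each value to thirty-second notes: eighth tied to quarter (eighth + quarter) = 12; quarter note = 8; double-dotted quarter = 14; dotted sixteenth = 3; dotted sixteenth note = 3; double-dotted quarter = 14; eighth tied to sixteenth (eighth + sixteenth) = 6; eighth note = 4; dotted quarter note = 12; eighth note = 4.
Adding: 12 + 8 + 14 + 3 + 3 + 14 + 6 + 4 + 12 + 4 = 80.
80 equals 80, so the answer is Yes.

Yes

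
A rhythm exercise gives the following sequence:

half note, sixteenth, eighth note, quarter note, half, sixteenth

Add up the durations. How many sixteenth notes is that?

Express everything in sixteenth notes: half note = 8; sixteenth = 1; eighth note = 2; quarter note = 4; half = 8; sixteenth = 1.
Total: 8 + 1 + 2 + 4 + 8 + 1 = 24 sixteenth notes.

24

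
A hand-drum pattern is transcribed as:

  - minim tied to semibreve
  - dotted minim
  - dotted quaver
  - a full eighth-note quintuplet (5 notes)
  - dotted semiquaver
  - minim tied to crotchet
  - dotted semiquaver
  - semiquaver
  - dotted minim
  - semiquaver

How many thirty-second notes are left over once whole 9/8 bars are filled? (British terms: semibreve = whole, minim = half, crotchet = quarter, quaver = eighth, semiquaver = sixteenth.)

8

One bar of 9/8 = 36 thirty-second notes.
Express everything in thirty-second notes: minim tied to semibreve (minim + semibreve) = 48; dotted minim = 24; dotted quaver = 6; a full eighth-note quintuplet (5 notes) (five quintuplet eighths span one half) = 16; dotted semiquaver = 3; minim tied to crotchet (minim + crotchet) = 24; dotted semiquaver = 3; semiquaver = 2; dotted minim = 24; semiquaver = 2.
Total: 48 + 24 + 6 + 16 + 3 + 24 + 3 + 2 + 24 + 2 = 152.
152 ÷ 36 = 4 complete bars with 8 thirty-second notes remaining.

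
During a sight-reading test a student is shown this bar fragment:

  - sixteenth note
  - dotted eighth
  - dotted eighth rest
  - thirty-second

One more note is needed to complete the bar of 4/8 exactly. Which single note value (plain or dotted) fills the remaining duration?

The bar of 4/8 = 16 thirty-second notes.
Convert each value to thirty-second notes: sixteenth note = 2; dotted eighth = 6; dotted eighth rest = 6; thirty-second = 1.
Sum: 2 + 6 + 6 + 1 = 15.
Remaining: 16 − 15 = 1 thirty-second note, which is a thirty-second note.

thirty-second note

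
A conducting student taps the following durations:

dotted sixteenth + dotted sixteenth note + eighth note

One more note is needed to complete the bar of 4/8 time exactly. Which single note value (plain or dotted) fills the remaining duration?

dotted eighth note

The bar of 4/8 = 16 thirty-second notes.
In thirty-second notes: dotted sixteenth = 3; dotted sixteenth note = 3; eighth note = 4.
Altogether 3 + 3 + 4 = 10.
Remaining: 16 − 10 = 6 thirty-second notes, which is a dotted eighth note.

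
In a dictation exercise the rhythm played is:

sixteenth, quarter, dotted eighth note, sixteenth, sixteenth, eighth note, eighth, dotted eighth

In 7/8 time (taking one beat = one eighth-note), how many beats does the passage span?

8.5

One eighth-note beat = 2 sixteenth notes.
Express everything in sixteenth notes: sixteenth = 1; quarter = 4; dotted eighth note = 3; sixteenth = 1; sixteenth = 1; eighth note = 2; eighth = 2; dotted eighth = 3.
Altogether 1 + 4 + 3 + 1 + 1 + 2 + 2 + 3 = 17.
17 ÷ 2 = 8.5 beats.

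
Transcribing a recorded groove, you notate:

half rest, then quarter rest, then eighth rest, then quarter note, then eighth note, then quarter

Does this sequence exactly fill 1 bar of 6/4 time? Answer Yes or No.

Yes

One bar of 6/4 = 12 eighth notes.
Express everything in eighth notes: half rest = 4; quarter rest = 2; eighth rest = 1; quarter note = 2; eighth note = 1; quarter = 2.
Altogether 4 + 2 + 1 + 2 + 1 + 2 = 12.
12 equals 12, so the answer is Yes.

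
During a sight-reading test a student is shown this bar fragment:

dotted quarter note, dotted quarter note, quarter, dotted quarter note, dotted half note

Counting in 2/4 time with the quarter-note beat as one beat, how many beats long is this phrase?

One quarter-note beat = 2 eighth notes.
Working in eighth notes: dotted quarter note = 3; dotted quarter note = 3; quarter = 2; dotted quarter note = 3; dotted half note = 6.
Sum: 3 + 3 + 2 + 3 + 6 = 17.
17 ÷ 2 = 8.5 beats.

8.5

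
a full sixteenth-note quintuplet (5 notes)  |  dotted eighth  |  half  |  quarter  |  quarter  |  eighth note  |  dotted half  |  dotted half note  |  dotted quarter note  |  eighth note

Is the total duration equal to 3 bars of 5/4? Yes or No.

One bar of 5/4 = 20 sixteenth notes, so 3 bars = 60.
Working in sixteenth notes: a full sixteenth-note quintuplet (5 notes) (five quintuplet sixteenths span one quarter) = 4; dotted eighth = 3; half = 8; quarter = 4; quarter = 4; eighth note = 2; dotted half = 12; dotted half note = 12; dotted quarter note = 6; eighth note = 2.
Adding: 4 + 3 + 8 + 4 + 4 + 2 + 12 + 12 + 6 + 2 = 57.
57 falls short of 60, so the answer is No.

No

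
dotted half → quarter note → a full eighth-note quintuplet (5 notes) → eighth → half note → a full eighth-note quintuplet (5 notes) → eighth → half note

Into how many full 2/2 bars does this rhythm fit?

3

One bar of 2/2 = 8 eighth notes.
Working in eighth notes: dotted half = 6; quarter note = 2; a full eighth-note quintuplet (5 notes) (five quintuplet eighths span one half) = 4; eighth = 1; half note = 4; a full eighth-note quintuplet (5 notes) (five quintuplet eighths span one half) = 4; eighth = 1; half note = 4.
Adding: 6 + 2 + 4 + 1 + 4 + 4 + 1 + 4 = 26.
26 ÷ 8 = 3 complete bars with 2 left over.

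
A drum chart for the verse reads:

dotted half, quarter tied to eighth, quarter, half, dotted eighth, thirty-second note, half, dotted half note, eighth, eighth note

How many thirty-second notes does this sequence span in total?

In thirty-second notes: dotted half = 24; quarter tied to eighth (quarter + eighth) = 12; quarter = 8; half = 16; dotted eighth = 6; thirty-second note = 1; half = 16; dotted half note = 24; eighth = 4; eighth note = 4.
Adding: 24 + 12 + 8 + 16 + 6 + 1 + 16 + 24 + 4 + 4 = 115 thirty-second notes.

115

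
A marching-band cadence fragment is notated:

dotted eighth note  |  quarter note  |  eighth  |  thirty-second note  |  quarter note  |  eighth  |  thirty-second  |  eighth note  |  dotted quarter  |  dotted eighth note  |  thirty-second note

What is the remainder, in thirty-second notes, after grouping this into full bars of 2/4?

One bar of 2/4 = 16 thirty-second notes.
Convert each value to thirty-second notes: dotted eighth note = 6; quarter note = 8; eighth = 4; thirty-second note = 1; quarter note = 8; eighth = 4; thirty-second = 1; eighth note = 4; dotted quarter = 12; dotted eighth note = 6; thirty-second note = 1.
Sum: 6 + 8 + 4 + 1 + 8 + 4 + 1 + 4 + 12 + 6 + 1 = 55.
55 ÷ 16 = 3 complete bars with 7 thirty-second notes remaining.

7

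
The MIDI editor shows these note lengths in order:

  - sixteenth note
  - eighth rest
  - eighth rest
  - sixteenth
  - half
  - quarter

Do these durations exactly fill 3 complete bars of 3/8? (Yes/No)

Yes

One bar of 3/8 = 6 sixteenth notes, so 3 bars = 18.
Working in sixteenth notes: sixteenth note = 1; eighth rest = 2; eighth rest = 2; sixteenth = 1; half = 8; quarter = 4.
Altogether 1 + 2 + 2 + 1 + 8 + 4 = 18.
18 equals 18, so the answer is Yes.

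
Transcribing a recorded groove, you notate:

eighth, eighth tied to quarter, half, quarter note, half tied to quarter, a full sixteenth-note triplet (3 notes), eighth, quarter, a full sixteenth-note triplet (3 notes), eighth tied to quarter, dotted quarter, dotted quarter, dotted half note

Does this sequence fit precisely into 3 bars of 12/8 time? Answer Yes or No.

One bar of 12/8 = 12 eighth notes, so 3 bars = 36.
Each duration in eighth notes: eighth = 1; eighth tied to quarter (eighth + quarter) = 3; half = 4; quarter note = 2; half tied to quarter (half + quarter) = 6; a full sixteenth-note triplet (3 notes) (three triplet sixteenths span one eighth) = 1; eighth = 1; quarter = 2; a full sixteenth-note triplet (3 notes) (three triplet sixteenths span one eighth) = 1; eighth tied to quarter (eighth + quarter) = 3; dotted quarter = 3; dotted quarter = 3; dotted half note = 6.
Sum: 1 + 3 + 4 + 2 + 6 + 1 + 1 + 2 + 1 + 3 + 3 + 3 + 6 = 36.
36 equals 36, so the answer is Yes.

Yes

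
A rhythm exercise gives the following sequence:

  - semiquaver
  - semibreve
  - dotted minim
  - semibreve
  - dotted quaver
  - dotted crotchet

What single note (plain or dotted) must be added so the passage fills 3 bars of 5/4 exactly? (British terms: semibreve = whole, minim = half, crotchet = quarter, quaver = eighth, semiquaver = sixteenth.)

3 bars of 5/4 = 60 sixteenth notes.
Working in sixteenth notes: semiquaver = 1; semibreve = 16; dotted minim = 12; semibreve = 16; dotted quaver = 3; dotted crotchet = 6.
Altogether 1 + 16 + 12 + 16 + 3 + 6 = 54.
Remaining: 60 − 54 = 6 sixteenth notes, which is a dotted quarter note.

dotted quarter note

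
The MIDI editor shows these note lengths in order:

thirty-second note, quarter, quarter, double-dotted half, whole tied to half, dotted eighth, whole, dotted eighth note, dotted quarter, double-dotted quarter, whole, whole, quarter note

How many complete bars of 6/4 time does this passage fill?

One bar of 6/4 = 48 thirty-second notes.
Working in thirty-second notes: thirty-second note = 1; quarter = 8; quarter = 8; double-dotted half = 28; whole tied to half (whole + half) = 48; dotted eighth = 6; whole = 32; dotted eighth note = 6; dotted quarter = 12; double-dotted quarter = 14; whole = 32; whole = 32; quarter note = 8.
Total: 1 + 8 + 8 + 28 + 48 + 6 + 32 + 6 + 12 + 14 + 32 + 32 + 8 = 235.
235 ÷ 48 = 4 complete bars with 43 left over.

4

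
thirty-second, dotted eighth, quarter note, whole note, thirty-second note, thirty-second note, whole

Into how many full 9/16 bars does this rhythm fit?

4

One bar of 9/16 = 18 thirty-second notes.
Express everything in thirty-second notes: thirty-second = 1; dotted eighth = 6; quarter note = 8; whole note = 32; thirty-second note = 1; thirty-second note = 1; whole = 32.
Altogether 1 + 6 + 8 + 32 + 1 + 1 + 32 = 81.
81 ÷ 18 = 4 complete bars with 9 left over.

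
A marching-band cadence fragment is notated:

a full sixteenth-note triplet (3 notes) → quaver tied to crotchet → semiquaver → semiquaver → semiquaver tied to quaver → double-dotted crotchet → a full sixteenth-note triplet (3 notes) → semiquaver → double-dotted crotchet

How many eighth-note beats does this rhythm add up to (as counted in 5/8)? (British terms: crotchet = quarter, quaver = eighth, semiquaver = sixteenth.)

15

One eighth-note beat = 2 sixteenth notes.
Working in sixteenth notes: a full sixteenth-note triplet (3 notes) (three triplet sixteenths span one eighth) = 2; quaver tied to crotchet (quaver + crotchet) = 6; semiquaver = 1; semiquaver = 1; semiquaver tied to quaver (semiquaver + quaver) = 3; double-dotted crotchet = 7; a full sixteenth-note triplet (3 notes) (three triplet sixteenths span one eighth) = 2; semiquaver = 1; double-dotted crotchet = 7.
Adding: 2 + 6 + 1 + 1 + 3 + 7 + 2 + 1 + 7 = 30.
30 ÷ 2 = 15 beats.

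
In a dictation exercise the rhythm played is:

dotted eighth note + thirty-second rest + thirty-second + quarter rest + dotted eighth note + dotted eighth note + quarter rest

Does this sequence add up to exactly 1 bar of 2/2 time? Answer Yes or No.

One bar of 2/2 = 32 thirty-second notes.
In thirty-second notes: dotted eighth note = 6; thirty-second rest = 1; thirty-second = 1; quarter rest = 8; dotted eighth note = 6; dotted eighth note = 6; quarter rest = 8.
Total: 6 + 1 + 1 + 8 + 6 + 6 + 8 = 36.
36 exceeds 32, so the answer is No.

No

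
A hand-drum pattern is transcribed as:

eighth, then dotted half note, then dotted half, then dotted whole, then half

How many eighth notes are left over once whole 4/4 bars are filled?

5

One bar of 4/4 = 8 eighth notes.
Each duration in eighth notes: eighth = 1; dotted half note = 6; dotted half = 6; dotted whole = 12; half = 4.
Total: 1 + 6 + 6 + 12 + 4 = 29.
29 ÷ 8 = 3 complete bars with 5 eighth notes remaining.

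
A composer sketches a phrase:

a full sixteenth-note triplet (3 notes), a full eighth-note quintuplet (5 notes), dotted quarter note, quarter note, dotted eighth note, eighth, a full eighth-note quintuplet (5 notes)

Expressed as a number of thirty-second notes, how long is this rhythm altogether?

Each duration in thirty-second notes: a full sixteenth-note triplet (3 notes) (three triplet sixteenths span one eighth) = 4; a full eighth-note quintuplet (5 notes) (five quintuplet eighths span one half) = 16; dotted quarter note = 12; quarter note = 8; dotted eighth note = 6; eighth = 4; a full eighth-note quintuplet (5 notes) (five quintuplet eighths span one half) = 16.
Total: 4 + 16 + 12 + 8 + 6 + 4 + 16 = 66 thirty-second notes.

66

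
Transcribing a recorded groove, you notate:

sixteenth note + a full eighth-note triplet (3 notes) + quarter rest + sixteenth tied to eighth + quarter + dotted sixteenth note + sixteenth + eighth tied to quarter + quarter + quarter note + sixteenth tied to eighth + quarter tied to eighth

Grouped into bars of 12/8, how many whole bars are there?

One bar of 12/8 = 48 thirty-second notes.
Each duration in thirty-second notes: sixteenth note = 2; a full eighth-note triplet (3 notes) (three triplet eighths span one quarter) = 8; quarter rest = 8; sixteenth tied to eighth (sixteenth + eighth) = 6; quarter = 8; dotted sixteenth note = 3; sixteenth = 2; eighth tied to quarter (eighth + quarter) = 12; quarter = 8; quarter note = 8; sixteenth tied to eighth (sixteenth + eighth) = 6; quarter tied to eighth (quarter + eighth) = 12.
Sum: 2 + 8 + 8 + 6 + 8 + 3 + 2 + 12 + 8 + 8 + 6 + 12 = 83.
83 ÷ 48 = 1 complete bar with 35 left over.

1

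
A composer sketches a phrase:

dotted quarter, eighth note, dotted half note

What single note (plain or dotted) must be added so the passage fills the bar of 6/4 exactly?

The bar of 6/4 = 12 eighth notes.
In eighth notes: dotted quarter = 3; eighth note = 1; dotted half note = 6.
Sum: 3 + 1 + 6 = 10.
Remaining: 12 − 10 = 2 eighth notes, which is a quarter note.

quarter note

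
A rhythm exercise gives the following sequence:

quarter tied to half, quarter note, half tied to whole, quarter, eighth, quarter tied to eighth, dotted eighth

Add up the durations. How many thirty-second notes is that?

Express everything in thirty-second notes: quarter tied to half (quarter + half) = 24; quarter note = 8; half tied to whole (half + whole) = 48; quarter = 8; eighth = 4; quarter tied to eighth (quarter + eighth) = 12; dotted eighth = 6.
Altogether 24 + 8 + 48 + 8 + 4 + 12 + 6 = 110 thirty-second notes.

110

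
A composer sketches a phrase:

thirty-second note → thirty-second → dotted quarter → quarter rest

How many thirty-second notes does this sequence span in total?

22

Convert each value to thirty-second notes: thirty-second note = 1; thirty-second = 1; dotted quarter = 12; quarter rest = 8.
Adding: 1 + 1 + 12 + 8 = 22 thirty-second notes.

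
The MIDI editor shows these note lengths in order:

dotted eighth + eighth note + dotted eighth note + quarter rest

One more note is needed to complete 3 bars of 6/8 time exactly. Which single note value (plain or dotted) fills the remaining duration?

dotted whole note

3 bars of 6/8 = 36 sixteenth notes.
Convert each value to sixteenth notes: dotted eighth = 3; eighth note = 2; dotted eighth note = 3; quarter rest = 4.
Adding: 3 + 2 + 3 + 4 = 12.
Remaining: 36 − 12 = 24 sixteenth notes, which is a dotted whole note.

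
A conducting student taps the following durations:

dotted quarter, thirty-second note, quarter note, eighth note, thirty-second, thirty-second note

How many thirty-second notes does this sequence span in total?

27

Each duration in thirty-second notes: dotted quarter = 12; thirty-second note = 1; quarter note = 8; eighth note = 4; thirty-second = 1; thirty-second note = 1.
Total: 12 + 1 + 8 + 4 + 1 + 1 = 27 thirty-second notes.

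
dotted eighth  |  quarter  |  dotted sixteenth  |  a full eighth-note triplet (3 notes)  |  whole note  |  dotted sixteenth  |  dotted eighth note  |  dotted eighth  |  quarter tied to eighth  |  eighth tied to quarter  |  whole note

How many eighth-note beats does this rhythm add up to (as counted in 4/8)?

One eighth-note beat = 4 thirty-second notes.
Working in thirty-second notes: dotted eighth = 6; quarter = 8; dotted sixteenth = 3; a full eighth-note triplet (3 notes) (three triplet eighths span one quarter) = 8; whole note = 32; dotted sixteenth = 3; dotted eighth note = 6; dotted eighth = 6; quarter tied to eighth (quarter + eighth) = 12; eighth tied to quarter (eighth + quarter) = 12; whole note = 32.
Adding: 6 + 8 + 3 + 8 + 32 + 3 + 6 + 6 + 12 + 12 + 32 = 128.
128 ÷ 4 = 32 beats.

32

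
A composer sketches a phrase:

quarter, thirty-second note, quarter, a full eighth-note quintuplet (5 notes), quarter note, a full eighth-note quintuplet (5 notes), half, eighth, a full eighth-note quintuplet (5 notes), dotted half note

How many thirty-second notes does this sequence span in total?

117

Each duration in thirty-second notes: quarter = 8; thirty-second note = 1; quarter = 8; a full eighth-note quintuplet (5 notes) (five quintuplet eighths span one half) = 16; quarter note = 8; a full eighth-note quintuplet (5 notes) (five quintuplet eighths span one half) = 16; half = 16; eighth = 4; a full eighth-note quintuplet (5 notes) (five quintuplet eighths span one half) = 16; dotted half note = 24.
Sum: 8 + 1 + 8 + 16 + 8 + 16 + 16 + 4 + 16 + 24 = 117 thirty-second notes.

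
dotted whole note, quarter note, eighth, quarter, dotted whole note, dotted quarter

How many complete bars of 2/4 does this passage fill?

One bar of 2/4 = 4 eighth notes.
In eighth notes: dotted whole note = 12; quarter note = 2; eighth = 1; quarter = 2; dotted whole note = 12; dotted quarter = 3.
Altogether 12 + 2 + 1 + 2 + 12 + 3 = 32.
32 ÷ 4 = 8 complete bars with 0 left over.

8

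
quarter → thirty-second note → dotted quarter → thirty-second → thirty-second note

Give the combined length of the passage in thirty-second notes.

Convert each value to thirty-second notes: quarter = 8; thirty-second note = 1; dotted quarter = 12; thirty-second = 1; thirty-second note = 1.
Altogether 8 + 1 + 12 + 1 + 1 = 23 thirty-second notes.

23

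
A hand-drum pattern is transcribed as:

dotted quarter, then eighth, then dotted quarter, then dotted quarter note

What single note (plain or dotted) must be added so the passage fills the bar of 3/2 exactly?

The bar of 3/2 = 12 eighth notes.
Express everything in eighth notes: dotted quarter = 3; eighth = 1; dotted quarter = 3; dotted quarter note = 3.
Adding: 3 + 1 + 3 + 3 = 10.
Remaining: 12 − 10 = 2 eighth notes, which is a quarter note.

quarter note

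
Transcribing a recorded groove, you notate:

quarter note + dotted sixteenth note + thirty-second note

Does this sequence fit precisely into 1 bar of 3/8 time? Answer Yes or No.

Yes

One bar of 3/8 = 12 thirty-second notes.
In thirty-second notes: quarter note = 8; dotted sixteenth note = 3; thirty-second note = 1.
Total: 8 + 3 + 1 = 12.
12 equals 12, so the answer is Yes.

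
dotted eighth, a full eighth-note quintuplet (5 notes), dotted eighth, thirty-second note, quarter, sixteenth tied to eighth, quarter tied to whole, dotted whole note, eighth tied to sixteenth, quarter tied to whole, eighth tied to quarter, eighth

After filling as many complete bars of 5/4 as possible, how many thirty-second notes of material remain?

33

One bar of 5/4 = 40 thirty-second notes.
Express everything in thirty-second notes: dotted eighth = 6; a full eighth-note quintuplet (5 notes) (five quintuplet eighths span one half) = 16; dotted eighth = 6; thirty-second note = 1; quarter = 8; sixteenth tied to eighth (sixteenth + eighth) = 6; quarter tied to whole (quarter + whole) = 40; dotted whole note = 48; eighth tied to sixteenth (eighth + sixteenth) = 6; quarter tied to whole (quarter + whole) = 40; eighth tied to quarter (eighth + quarter) = 12; eighth = 4.
Altogether 6 + 16 + 6 + 1 + 8 + 6 + 40 + 48 + 6 + 40 + 12 + 4 = 193.
193 ÷ 40 = 4 complete bars with 33 thirty-second notes remaining.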